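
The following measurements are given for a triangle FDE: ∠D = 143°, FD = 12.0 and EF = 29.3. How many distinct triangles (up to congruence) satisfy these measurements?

FD·sin D = 12.0·sin(143°) ≈ 7.222.
Since ∠D is not acute, a triangle exists only if EF > FD; here EF > FD, so there is exactly one triangle.

1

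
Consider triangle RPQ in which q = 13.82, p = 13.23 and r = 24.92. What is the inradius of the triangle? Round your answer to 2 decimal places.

Semiperimeter s = (24.92 + 13.23 + 13.82)/2 = 25.985.
Heron's formula: area = √(25.985·1.065·12.755·12.165) ≈ 65.529.
Inradius = area/s = 65.529/25.985 ≈ 2.5218.

2.52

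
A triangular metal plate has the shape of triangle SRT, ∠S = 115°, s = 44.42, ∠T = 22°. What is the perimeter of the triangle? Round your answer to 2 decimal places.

96.21

The third angle is ∠R = 180° − ∠T − ∠S = 43.00°.
Law of sines: r = s·sin R/sin S ≈ 33.426.
Law of sines: t = s·sin T/sin S ≈ 18.36.
Semiperimeter p = (44.42+33.426+18.36)/2 = 48.103.
Perimeter = 44.42 + 33.426 + 18.36 = 96.206.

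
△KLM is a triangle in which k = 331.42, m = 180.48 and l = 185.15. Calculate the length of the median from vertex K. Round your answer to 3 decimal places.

77.246

Median from K: ½√(2·l² + 2·m² − k²) ≈ 77.246.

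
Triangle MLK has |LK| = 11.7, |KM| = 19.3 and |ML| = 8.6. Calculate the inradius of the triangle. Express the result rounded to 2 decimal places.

1.51

Semiperimeter s = (11.7 + 19.3 + 8.6)/2 = 19.8.
Heron's formula: area = √(19.8·8.1·0.5·11.2) ≈ 29.969.
Inradius = area/s = 29.969/19.8 ≈ 1.5136.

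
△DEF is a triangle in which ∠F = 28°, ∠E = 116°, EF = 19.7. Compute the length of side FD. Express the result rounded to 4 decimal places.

30.1237

The third angle is ∠D = 180° − ∠E − ∠F = 36.00°.
Law of sines: FD = EF·sin E/sin D ≈ 30.124.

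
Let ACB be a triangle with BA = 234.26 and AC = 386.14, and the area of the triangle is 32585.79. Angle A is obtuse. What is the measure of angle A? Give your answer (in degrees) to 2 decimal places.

∠A ≈ 133.91°

From area = ½·BA·AC·sin A, we get sin A = 2·area/(BA·AC) ≈ 0.72047.
Taking the obtuse solution, ∠A ≈ 133.91°.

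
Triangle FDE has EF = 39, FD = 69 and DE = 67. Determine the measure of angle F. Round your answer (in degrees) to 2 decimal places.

∠F ≈ 70.54°

By the law of cosines, cos F = (EF² + FD² − DE²) / (2·EF·FD) ≈ 0.33315, so ∠F ≈ 70.54°.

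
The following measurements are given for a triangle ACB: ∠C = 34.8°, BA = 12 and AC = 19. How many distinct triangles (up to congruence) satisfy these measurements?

2

AC·sin C = 19·sin(34.8°) ≈ 10.84.
Since AC sin C < BA < AC (10.84 < 12 < 19), two triangles exist.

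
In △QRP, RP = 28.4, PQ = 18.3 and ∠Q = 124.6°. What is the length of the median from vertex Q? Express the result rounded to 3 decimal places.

7.710

Law of sines: sin R = PQ·sin Q/RP ≈ 0.53040.
Since RP ≥ PQ, only the acute value applies: ∠R ≈ 32.03°.
Then ∠P = 180° − ∠Q − ∠R ≈ 23.37°.
Law of sines gives QR = RP·sin P/sin Q ≈ 13.684.
Median from Q: ½√(2·PQ² + 2·QR² − RP²) ≈ 7.7096.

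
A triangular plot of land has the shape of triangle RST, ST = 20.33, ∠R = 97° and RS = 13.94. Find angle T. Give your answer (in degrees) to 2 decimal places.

Law of sines: sin T = RS·sin R/ST ≈ 0.68058.
Since ST ≥ RS, only the acute value applies: ∠T ≈ 42.89°.
Then ∠S = 180° − ∠R − ∠T ≈ 40.11°.

42.89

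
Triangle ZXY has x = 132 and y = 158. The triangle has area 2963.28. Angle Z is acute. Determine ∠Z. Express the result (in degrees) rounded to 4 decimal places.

From area = ½·x·y·sin Z, we get sin Z = 2·area/(x·y) ≈ 0.28417.
Taking the acute solution, ∠Z ≈ 16.51°.

16.5090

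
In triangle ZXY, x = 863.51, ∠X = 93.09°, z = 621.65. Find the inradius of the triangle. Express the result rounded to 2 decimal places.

171.46

Law of sines: sin Z = z·sin X/x ≈ 0.71886.
Since x ≥ z, only the acute value applies: ∠Z ≈ 45.96°.
Then ∠Y = 180° − ∠X − ∠Z ≈ 40.95°.
Law of sines gives y = x·sin Y/sin X ≈ 566.76.
Area = ½·x·z·sin Y ≈ 1.7591e+05.
Semiperimeter s = (621.65+863.51+566.76)/2 = 1026.
Inradius = area/s = 1.7591e+05/1026 ≈ 171.46.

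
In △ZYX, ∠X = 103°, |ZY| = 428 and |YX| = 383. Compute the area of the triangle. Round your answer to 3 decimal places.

Law of sines: sin Z = |YX|·sin X/|ZY| ≈ 0.87192.
Since |ZY| ≥ |YX|, only the acute value applies: ∠Z ≈ 60.68°.
Then ∠Y = 180° − ∠X − ∠Z ≈ 16.32°.
Law of sines gives |XZ| = |ZY|·sin Y/sin X ≈ 123.41.
Area = ½·|ZY|·|YX|·sin Y ≈ 23027.

area ≈ 23027.251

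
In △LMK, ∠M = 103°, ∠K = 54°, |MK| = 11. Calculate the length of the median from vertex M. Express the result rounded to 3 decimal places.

The third angle is ∠L = 180° − ∠M − ∠K = 23.00°.
Law of sines: |KL| = |MK|·sin M/sin L ≈ 27.431.
Law of sines: |LM| = |MK|·sin K/sin L ≈ 22.776.
Median from M: ½√(2·|LM|² + 2·|MK|² − |KL|²) ≈ 11.478.

11.478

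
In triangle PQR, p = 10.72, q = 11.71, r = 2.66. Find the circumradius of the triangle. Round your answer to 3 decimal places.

6.073

By the law of cosines, cos P = (q² + r² − p²) / (2·q·r) ≈ 0.47003, so ∠P ≈ 61.96°.
Circumradius = p/(2 sin P) ≈ 6.0726.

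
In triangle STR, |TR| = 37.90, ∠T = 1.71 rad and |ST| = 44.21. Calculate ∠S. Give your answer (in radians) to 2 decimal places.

By the law of cosines, |RS|² = |ST|² + |TR|² − 2·|ST|·|TR|·cos T = 3855.9, so |RS| ≈ 62.096.
Law of cosines again: cos S = (|RS|² + |ST|² − |TR|²)/(2·|RS|·|ST|) ≈ 0.79665, so ∠S ≈ 0.649 rad.

∠S ≈ 0.65 rad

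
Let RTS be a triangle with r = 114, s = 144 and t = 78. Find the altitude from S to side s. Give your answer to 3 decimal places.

h_S ≈ 61.482

Semiperimeter p = (114 + 78 + 144)/2 = 168.
Heron's formula: area = √(168·54·90·24) ≈ 4426.7.
The altitude from S has length 2·area/s ≈ 61.482.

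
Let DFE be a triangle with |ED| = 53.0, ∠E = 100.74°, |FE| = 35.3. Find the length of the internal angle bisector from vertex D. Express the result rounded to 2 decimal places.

By the law of cosines, |DF|² = |FE|² + |ED|² − 2·|FE|·|ED|·cos E = 4752.4, so |DF| ≈ 68.938.
Law of cosines again: cos D = (|ED|² + |DF|² − |FE|²)/(2·|ED|·|DF|) ≈ 0.86424, so ∠D ≈ 30.20°.
The bisector from D has length 2·|ED|·|DF|·cos(∠D/2)/(|ED|+|DF|) ≈ 57.857.

t_D ≈ 57.86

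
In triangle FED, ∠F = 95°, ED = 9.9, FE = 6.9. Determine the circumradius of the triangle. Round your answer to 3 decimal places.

R ≈ 4.969

Law of sines: sin D = FE·sin F/ED ≈ 0.69432.
Since ED ≥ FE, only the acute value applies: ∠D ≈ 43.97°.
Then ∠E = 180° − ∠F − ∠D ≈ 41.03°.
Law of sines gives DF = ED·sin E/sin F ≈ 6.5233.
Circumradius = ED/(2 sin F) ≈ 4.9689.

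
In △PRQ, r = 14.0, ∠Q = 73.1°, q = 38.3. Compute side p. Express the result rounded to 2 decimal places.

39.95

Law of sines: sin R = r·sin Q/q ≈ 0.34975.
Since q ≥ r, only the acute value applies: ∠R ≈ 20.47°.
Then ∠P = 180° − ∠Q − ∠R ≈ 86.43°.
Law of sines gives p = q·sin P/sin Q ≈ 39.951.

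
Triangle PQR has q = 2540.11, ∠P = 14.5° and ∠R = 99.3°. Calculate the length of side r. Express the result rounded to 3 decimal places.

The third angle is ∠Q = 180° − ∠R − ∠P = 66.20°.
Law of sines: r = q·sin R/sin Q ≈ 2739.7.

2739.708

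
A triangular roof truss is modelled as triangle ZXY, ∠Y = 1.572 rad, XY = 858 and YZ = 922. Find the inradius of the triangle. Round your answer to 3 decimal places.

By the law of cosines, ZX² = XY² + YZ² − 2·XY·YZ·cos Y = 1.5882e+06, so ZX ≈ 1260.2.
Area = ½·XY·YZ·sin Y ≈ 3.9554e+05.
Semiperimeter s = (858+922+1260.2)/2 = 1520.1.
Inradius = area/s = 3.9554e+05/1520.1 ≈ 260.2.

r ≈ 260.203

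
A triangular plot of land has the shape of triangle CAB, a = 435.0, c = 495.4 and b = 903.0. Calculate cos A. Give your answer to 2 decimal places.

By the law of cosines, cos A = (b² + c² − a²) / (2·b·c) ≈ 0.97420, so ∠A ≈ 13.04°.

cos A ≈ 0.97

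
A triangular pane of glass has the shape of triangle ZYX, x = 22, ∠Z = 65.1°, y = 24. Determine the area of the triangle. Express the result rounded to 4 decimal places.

Area = ½·y·x·sin Z ≈ 239.46.

239.4596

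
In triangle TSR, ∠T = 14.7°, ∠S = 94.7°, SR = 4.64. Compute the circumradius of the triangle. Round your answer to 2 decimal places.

9.14

The third angle is ∠R = 180° − ∠T − ∠S = 70.60°.
Law of sines: RT = SR·sin S/sin T ≈ 18.224.
Law of sines: TS = SR·sin R/sin T ≈ 17.247.
Circumradius = SR/(2 sin T) ≈ 9.1426.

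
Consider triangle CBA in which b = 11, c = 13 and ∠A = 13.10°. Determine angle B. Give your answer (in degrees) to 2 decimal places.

∠B ≈ 47.48°

By the law of cosines, a² = c² + b² − 2·c·b·cos A = 11.443, so a ≈ 3.3827.
Law of cosines again: cos B = (a² + c² − b²)/(2·a·c) ≈ 0.67586, so ∠B ≈ 47.48°.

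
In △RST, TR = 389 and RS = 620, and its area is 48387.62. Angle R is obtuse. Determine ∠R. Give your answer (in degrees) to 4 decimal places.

From area = ½·TR·RS·sin R, we get sin R = 2·area/(TR·RS) ≈ 0.40126.
Taking the obtuse solution, ∠R ≈ 156.34°.

156.3432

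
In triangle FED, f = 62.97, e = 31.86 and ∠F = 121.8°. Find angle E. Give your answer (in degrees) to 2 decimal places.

Law of sines: sin E = e·sin F/f ≈ 0.43001.
Since f ≥ e, only the acute value applies: ∠E ≈ 25.47°.
Then ∠D = 180° − ∠F − ∠E ≈ 32.73°.

25.47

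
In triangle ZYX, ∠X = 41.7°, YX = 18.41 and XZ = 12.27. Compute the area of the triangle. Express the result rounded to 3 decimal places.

Area = ½·YX·XZ·sin X ≈ 75.135.

area ≈ 75.135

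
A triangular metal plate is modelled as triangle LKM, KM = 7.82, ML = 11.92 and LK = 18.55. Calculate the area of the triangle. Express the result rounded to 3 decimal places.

area ≈ 30.530

Semiperimeter s = (7.82 + 11.92 + 18.55)/2 = 19.145.
Heron's formula: area = √(19.145·11.325·7.225·0.595) ≈ 30.53.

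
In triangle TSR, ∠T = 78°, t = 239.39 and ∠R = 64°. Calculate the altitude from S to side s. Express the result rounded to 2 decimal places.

The third angle is ∠S = 180° − ∠R − ∠T = 38.00°.
Law of sines: s = t·sin S/sin T ≈ 150.68.
Law of sines: r = t·sin R/sin T ≈ 219.97.
Area = ½·t·s·sin R ≈ 16210.
The altitude from S has length 2·area/s ≈ 215.16.

h_S ≈ 215.16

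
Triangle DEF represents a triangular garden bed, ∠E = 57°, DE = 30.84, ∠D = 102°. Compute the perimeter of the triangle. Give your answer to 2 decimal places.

187.19

The third angle is ∠F = 180° − ∠D − ∠E = 21.00°.
Law of sines: EF = DE·sin D/sin F ≈ 84.176.
Law of sines: FD = DE·sin E/sin F ≈ 72.173.
Semiperimeter s = (84.176+72.173+30.84)/2 = 93.595.
Perimeter = 84.176 + 72.173 + 30.84 = 187.19.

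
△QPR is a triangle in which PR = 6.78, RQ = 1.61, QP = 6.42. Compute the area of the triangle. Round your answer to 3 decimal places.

Semiperimeter s = (6.78 + 1.61 + 6.42)/2 = 7.405.
Heron's formula: area = √(7.405·0.625·5.795·0.985) ≈ 5.1398.

area ≈ 5.140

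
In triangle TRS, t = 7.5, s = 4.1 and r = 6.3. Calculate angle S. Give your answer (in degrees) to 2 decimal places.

∠S ≈ 33.14°

By the law of cosines, cos S = (t² + r² − s²) / (2·t·r) ≈ 0.83735, so ∠S ≈ 33.14°.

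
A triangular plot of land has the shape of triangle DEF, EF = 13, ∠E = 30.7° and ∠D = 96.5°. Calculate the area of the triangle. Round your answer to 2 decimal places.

The third angle is ∠F = 180° − ∠D − ∠E = 52.80°.
Law of sines: FD = EF·sin E/sin D ≈ 6.68.
Law of sines: DE = EF·sin F/sin D ≈ 10.422.
Area = ½·EF·FD·sin F ≈ 34.585.

area ≈ 34.59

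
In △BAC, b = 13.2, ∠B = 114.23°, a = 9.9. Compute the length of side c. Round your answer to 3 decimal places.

5.567

Law of sines: sin A = a·sin B/b ≈ 0.68393.
Since b ≥ a, only the acute value applies: ∠A ≈ 43.15°.
Then ∠C = 180° − ∠B − ∠A ≈ 22.62°.
Law of sines gives c = b·sin C/sin B ≈ 5.5671.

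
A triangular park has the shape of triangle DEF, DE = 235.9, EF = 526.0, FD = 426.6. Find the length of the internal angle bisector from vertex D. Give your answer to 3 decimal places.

By the law of cosines, cos D = (FD² + DE² − EF²) / (2·FD·DE) ≈ -0.19397, so ∠D ≈ 101.18°.
The bisector from D has length 2·FD·DE·cos(∠D/2)/(FD+DE) ≈ 192.87.

t_D ≈ 192.865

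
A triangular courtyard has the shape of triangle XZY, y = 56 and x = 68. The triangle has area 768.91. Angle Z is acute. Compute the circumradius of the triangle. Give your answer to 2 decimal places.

R ≈ 34.86

From area = ½·y·x·sin Z, we get sin Z = 2·area/(y·x) ≈ 0.40384.
Taking the acute solution, ∠Z ≈ 23.82°.
Law of cosines then gives z ≈ 28.154.
Circumradius = z/(2 sin Z) ≈ 34.858.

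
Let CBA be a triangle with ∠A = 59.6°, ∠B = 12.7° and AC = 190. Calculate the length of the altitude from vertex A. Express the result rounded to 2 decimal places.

The third angle is ∠C = 180° − ∠B − ∠A = 107.70°.
Law of sines: BA = AC·sin C/sin B ≈ 823.33.
Law of sines: CB = AC·sin A/sin B ≈ 745.42.
Area = ½·AC·BA·sin A ≈ 67463.
The altitude from A has length 2·area/CB ≈ 181.01.

181.01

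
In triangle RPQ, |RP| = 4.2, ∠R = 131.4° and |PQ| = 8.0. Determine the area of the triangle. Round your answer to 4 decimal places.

Law of sines: sin Q = |RP|·sin R/|PQ| ≈ 0.39381.
Since |PQ| ≥ |RP|, only the acute value applies: ∠Q ≈ 23.19°.
Then ∠P = 180° − ∠R − ∠Q ≈ 25.41°.
Law of sines gives |QR| = |PQ|·sin P/sin R ≈ 4.576.
Area = ½·|PQ|·|RP|·sin P ≈ 7.2083.

area ≈ 7.2083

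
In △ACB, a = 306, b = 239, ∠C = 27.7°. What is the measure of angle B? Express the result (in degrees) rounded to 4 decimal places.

49.6480

By the law of cosines, c² = b² + a² − 2·b·a·cos C = 21252, so c ≈ 145.78.
Law of cosines again: cos B = (a² + c² − b²)/(2·a·c) ≈ 0.64748, so ∠B ≈ 49.65°.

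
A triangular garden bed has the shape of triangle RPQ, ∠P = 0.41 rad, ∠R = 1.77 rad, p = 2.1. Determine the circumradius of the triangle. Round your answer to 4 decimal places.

The third angle is ∠Q = π − ∠R − ∠P = 0.962 rad.
Law of sines: r = p·sin R/sin P ≈ 5.1641.
Law of sines: q = p·sin Q/sin P ≈ 4.3206.
Circumradius = p/(2 sin P) ≈ 2.6342.

2.6342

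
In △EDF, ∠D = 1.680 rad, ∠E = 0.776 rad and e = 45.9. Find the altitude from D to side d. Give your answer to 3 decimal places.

The third angle is ∠F = π − ∠E − ∠D = 0.686 rad.
Law of sines: d = e·sin D/sin E ≈ 65.141.
Law of sines: f = e·sin F/sin E ≈ 41.49.
Area = ½·e·d·sin F ≈ 946.52.
The altitude from D has length 2·area/d ≈ 29.061.

29.061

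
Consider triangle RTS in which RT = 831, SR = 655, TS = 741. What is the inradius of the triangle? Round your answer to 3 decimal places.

r ≈ 208.160

Semiperimeter s = (741 + 655 + 831)/2 = 1113.5.
Heron's formula: area = √(1113.5·372.5·458.5·282.5) ≈ 2.3179e+05.
Inradius = area/s = 2.3179e+05/1113.5 ≈ 208.16.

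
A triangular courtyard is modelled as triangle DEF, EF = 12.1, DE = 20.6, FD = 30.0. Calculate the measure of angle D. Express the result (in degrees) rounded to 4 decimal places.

∠D ≈ 17.6297°

By the law of cosines, cos D = (FD² + DE² − EF²) / (2·FD·DE) ≈ 0.95303, so ∠D ≈ 17.63°.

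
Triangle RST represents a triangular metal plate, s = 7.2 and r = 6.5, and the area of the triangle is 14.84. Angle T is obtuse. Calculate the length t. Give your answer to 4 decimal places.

12.9019

From area = ½·r·s·sin T, we get sin T = 2·area/(r·s) ≈ 0.63419.
Taking the obtuse solution, ∠T ≈ 2.455 rad.
Law of cosines then gives t ≈ 12.902.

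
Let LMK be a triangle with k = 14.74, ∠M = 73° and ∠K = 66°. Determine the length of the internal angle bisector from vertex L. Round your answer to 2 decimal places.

The third angle is ∠L = 180° − ∠M − ∠K = 41.00°.
Law of sines: l = k·sin L/sin K ≈ 10.585.
Law of sines: m = k·sin M/sin K ≈ 15.43.
The bisector from L has length 2·m·k·cos(∠L/2)/(m+k) ≈ 14.122.

14.12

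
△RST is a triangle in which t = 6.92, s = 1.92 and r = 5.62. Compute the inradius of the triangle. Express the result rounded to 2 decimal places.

0.61

Semiperimeter p = (5.62 + 1.92 + 6.92)/2 = 7.23.
Heron's formula: area = √(7.23·1.61·5.31·0.31) ≈ 4.3773.
Inradius = area/p = 4.3773/7.23 ≈ 0.60544.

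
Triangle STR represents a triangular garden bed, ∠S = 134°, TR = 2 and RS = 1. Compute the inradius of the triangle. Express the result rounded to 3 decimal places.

Law of sines: sin T = RS·sin S/TR ≈ 0.35967.
Since TR ≥ RS, only the acute value applies: ∠T ≈ 21.08°.
Then ∠R = 180° − ∠S − ∠T ≈ 24.92°.
Law of sines gives ST = TR·sin R/sin S ≈ 1.1715.
Area = ½·TR·RS·sin R ≈ 0.42135.
Semiperimeter s = (2+1+1.1715)/2 = 2.0858.
Inradius = area/s = 0.42135/2.0858 ≈ 0.20202.

r ≈ 0.202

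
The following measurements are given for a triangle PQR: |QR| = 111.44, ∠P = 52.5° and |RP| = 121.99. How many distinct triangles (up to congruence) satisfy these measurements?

2

|RP|·sin P = 121.99·sin(52.5°) ≈ 96.78.
Since |RP| sin P < |QR| < |RP| (96.78 < 111.44 < 121.99), two triangles exist.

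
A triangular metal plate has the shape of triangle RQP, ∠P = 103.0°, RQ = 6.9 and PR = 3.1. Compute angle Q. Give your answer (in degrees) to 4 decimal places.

∠Q ≈ 25.9611°

Law of sines: sin Q = PR·sin P/RQ ≈ 0.43776.
Since RQ ≥ PR, only the acute value applies: ∠Q ≈ 25.96°.
Then ∠R = 180° − ∠P − ∠Q ≈ 51.04°.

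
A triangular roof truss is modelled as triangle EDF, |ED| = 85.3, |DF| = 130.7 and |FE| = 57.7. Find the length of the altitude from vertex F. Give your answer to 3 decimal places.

Semiperimeter s = (130.7 + 57.7 + 85.3)/2 = 136.85.
Heron's formula: area = √(136.85·6.15·79.15·51.55) ≈ 1853.1.
The altitude from F has length 2·area/|ED| ≈ 43.449.

43.449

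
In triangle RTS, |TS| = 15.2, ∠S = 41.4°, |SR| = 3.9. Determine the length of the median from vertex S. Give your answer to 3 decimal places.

By the law of cosines, |RT|² = |TS|² + |SR|² − 2·|TS|·|SR|·cos S = 157.32, so |RT| ≈ 12.543.
Median from S: ½√(2·|TS|² + 2·|SR|² − |RT|²) ≈ 9.154.

9.154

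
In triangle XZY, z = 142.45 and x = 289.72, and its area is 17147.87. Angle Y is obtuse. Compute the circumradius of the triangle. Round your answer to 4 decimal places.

R ≈ 233.1454

From area = ½·x·z·sin Y, we get sin Y = 2·area/(x·z) ≈ 0.83100.
Taking the obtuse solution, ∠Y ≈ 2.1607 rad.
Law of cosines then gives y ≈ 387.49.
Circumradius = y/(2 sin Y) ≈ 233.15.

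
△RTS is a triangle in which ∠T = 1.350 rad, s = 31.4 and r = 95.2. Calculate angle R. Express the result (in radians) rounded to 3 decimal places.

∠R ≈ 1.458 rad

By the law of cosines, t² = s² + r² − 2·s·r·cos T = 8739.7, so t ≈ 93.486.
Law of cosines again: cos R = (t² + s² − r²)/(2·t·s) ≈ 0.11286, so ∠R ≈ 1.458 rad.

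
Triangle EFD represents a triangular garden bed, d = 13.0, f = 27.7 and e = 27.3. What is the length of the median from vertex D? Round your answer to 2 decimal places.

Median from D: ½√(2·e² + 2·f² − d²) ≈ 26.722.

m_D ≈ 26.72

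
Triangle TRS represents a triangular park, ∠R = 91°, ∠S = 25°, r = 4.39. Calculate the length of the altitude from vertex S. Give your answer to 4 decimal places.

3.9457

The third angle is ∠T = 180° − ∠R − ∠S = 64.00°.
Law of sines: t = r·sin T/sin R ≈ 3.9463.
Law of sines: s = r·sin S/sin R ≈ 1.8556.
Area = ½·r·t·sin S ≈ 3.6608.
The altitude from S has length 2·area/s ≈ 3.9457.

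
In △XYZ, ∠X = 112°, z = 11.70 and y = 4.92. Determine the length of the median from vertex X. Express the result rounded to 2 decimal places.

m_X ≈ 5.43

By the law of cosines, x² = y² + z² − 2·y·z·cos X = 204.22, so x ≈ 14.291.
Median from X: ½√(2·y² + 2·z² − x²) ≈ 5.4307.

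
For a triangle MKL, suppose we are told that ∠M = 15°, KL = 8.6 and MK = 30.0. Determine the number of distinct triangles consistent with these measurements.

2

MK·sin M = 30.0·sin(15°) ≈ 7.765.
Since MK sin M < KL < MK (7.765 < 8.6 < 30.0), two triangles exist.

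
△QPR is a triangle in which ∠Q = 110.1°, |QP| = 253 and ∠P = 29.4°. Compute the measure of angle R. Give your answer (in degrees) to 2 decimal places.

The third angle is ∠R = 180° − ∠Q − ∠P = 40.50°.

40.50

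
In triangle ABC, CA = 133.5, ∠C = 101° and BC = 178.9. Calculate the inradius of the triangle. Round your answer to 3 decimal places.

42.228

By the law of cosines, AB² = BC² + CA² − 2·BC·CA·cos C = 58942, so AB ≈ 242.78.
Area = ½·BC·CA·sin C ≈ 11722.
Semiperimeter s = (178.9+133.5+242.78)/2 = 277.59.
Inradius = area/s = 11722/277.59 ≈ 42.228.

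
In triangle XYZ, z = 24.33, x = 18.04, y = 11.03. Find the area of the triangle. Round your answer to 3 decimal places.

Semiperimeter s = (18.04 + 11.03 + 24.33)/2 = 26.7.
Heron's formula: area = √(26.7·8.66·15.67·2.37) ≈ 92.667.

area ≈ 92.667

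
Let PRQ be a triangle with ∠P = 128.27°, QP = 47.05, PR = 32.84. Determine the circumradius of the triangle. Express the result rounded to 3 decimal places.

45.952

By the law of cosines, RQ² = QP² + PR² − 2·QP·PR·cos P = 5206.2, so RQ ≈ 72.154.
Area = ½·QP·PR·sin P ≈ 606.54.
Circumradius = RQ/(2 sin P) ≈ 45.952.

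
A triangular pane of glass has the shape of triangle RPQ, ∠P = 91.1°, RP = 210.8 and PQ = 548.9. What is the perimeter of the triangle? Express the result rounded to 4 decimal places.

1351.4520

By the law of cosines, QR² = RP² + PQ² − 2·RP·PQ·cos P = 3.5017e+05, so QR ≈ 591.75.
Semiperimeter s = (548.9+591.75+210.8)/2 = 675.73.
Perimeter = 548.9 + 591.75 + 210.8 = 1351.5.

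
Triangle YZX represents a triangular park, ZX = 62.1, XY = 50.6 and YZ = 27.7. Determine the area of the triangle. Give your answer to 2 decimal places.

Semiperimeter s = (62.1 + 50.6 + 27.7)/2 = 70.2.
Heron's formula: area = √(70.2·8.1·19.6·42.5) ≈ 688.23.

area ≈ 688.23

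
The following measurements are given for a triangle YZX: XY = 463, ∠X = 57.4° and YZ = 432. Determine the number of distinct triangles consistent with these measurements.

XY·sin X = 463·sin(57.4°) ≈ 390.1.
Since XY sin X < YZ < XY (390.1 < 432 < 463), two triangles exist.

2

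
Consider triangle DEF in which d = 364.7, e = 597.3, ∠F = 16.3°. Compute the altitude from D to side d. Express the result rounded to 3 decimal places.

By the law of cosines, f² = d² + e² − 2·d·e·cos F = 71614, so f ≈ 267.61.
Area = ½·d·e·sin F ≈ 30570.
The altitude from D has length 2·area/d ≈ 167.64.

h_D ≈ 167.642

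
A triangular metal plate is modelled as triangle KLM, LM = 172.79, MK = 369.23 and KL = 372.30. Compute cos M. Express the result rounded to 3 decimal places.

cos M ≈ 0.216

By the law of cosines, cos M = (LM² + MK² − KL²) / (2·LM·MK) ≈ 0.21615, so ∠M ≈ 77.52°.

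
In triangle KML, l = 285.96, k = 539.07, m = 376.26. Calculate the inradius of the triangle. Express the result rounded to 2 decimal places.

r ≈ 85.08

Semiperimeter s = (539.07 + 376.26 + 285.96)/2 = 600.64.
Heron's formula: area = √(600.64·61.575·224.38·314.69) ≈ 51103.
Inradius = area/s = 51103/600.64 ≈ 85.08.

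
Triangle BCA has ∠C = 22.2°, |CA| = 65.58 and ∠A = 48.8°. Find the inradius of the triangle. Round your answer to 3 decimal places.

r ≈ 8.982

The third angle is ∠B = 180° − ∠C − ∠A = 109.00°.
Law of sines: |AB| = |CA|·sin C/sin B ≈ 26.207.
Law of sines: |BC| = |CA|·sin A/sin B ≈ 52.187.
Area = ½·|CA|·|AB|·sin A ≈ 646.56.
Semiperimeter s = (65.58+26.207+52.187)/2 = 71.987.
Inradius = area/s = 646.56/71.987 ≈ 8.9817.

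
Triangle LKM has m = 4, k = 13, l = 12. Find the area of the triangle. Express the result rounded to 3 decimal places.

area ≈ 23.894

Semiperimeter s = (12 + 13 + 4)/2 = 14.5.
Heron's formula: area = √(14.5·2.5·1.5·10.5) ≈ 23.894.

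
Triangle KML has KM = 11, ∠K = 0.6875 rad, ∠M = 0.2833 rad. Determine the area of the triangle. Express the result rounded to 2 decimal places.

13.00

The third angle is ∠L = π − ∠K − ∠M = 2.1708 rad.
Law of sines: ML = KM·sin K/sin L ≈ 8.458.
Law of sines: LK = KM·sin M/sin L ≈ 3.7255.
Area = ½·KM·ML·sin M ≈ 13.003.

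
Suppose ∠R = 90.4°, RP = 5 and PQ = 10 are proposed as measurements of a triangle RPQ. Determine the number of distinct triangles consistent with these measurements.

1

RP·sin R = 5·sin(90.4°) ≈ 5.
Since ∠R is not acute, a triangle exists only if PQ > RP; here PQ > RP, so there is exactly one triangle.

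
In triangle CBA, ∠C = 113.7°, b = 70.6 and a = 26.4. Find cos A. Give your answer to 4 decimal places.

By the law of cosines, c² = b² + a² − 2·b·a·cos C = 7179.7, so c ≈ 84.733.
Law of cosines again: cos A = (c² + b² − a²)/(2·c·b) ≈ 0.95844, so ∠A ≈ 16.58°.

cos A ≈ 0.9584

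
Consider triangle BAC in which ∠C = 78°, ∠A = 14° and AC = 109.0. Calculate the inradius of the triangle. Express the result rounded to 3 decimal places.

The third angle is ∠B = 180° − ∠A − ∠C = 88.00°.
Law of sines: CB = AC·sin A/sin B ≈ 26.386.
Law of sines: BA = AC·sin C/sin B ≈ 106.68.
Area = ½·AC·CB·sin C ≈ 1406.6.
Semiperimeter s = (109+26.386+106.68)/2 = 121.03.
Inradius = area/s = 1406.6/121.03 ≈ 11.621.

r ≈ 11.621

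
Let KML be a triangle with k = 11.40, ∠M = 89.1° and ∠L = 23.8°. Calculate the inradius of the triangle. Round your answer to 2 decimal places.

r ≈ 1.98

The third angle is ∠K = 180° − ∠M − ∠L = 67.10°.
Law of sines: m = k·sin M/sin K ≈ 12.374.
Law of sines: l = k·sin L/sin K ≈ 4.994.
Area = ½·k·m·sin L ≈ 28.462.
Semiperimeter s = (11.4+12.374+4.994)/2 = 14.384.
Inradius = area/s = 28.462/14.384 ≈ 1.9788.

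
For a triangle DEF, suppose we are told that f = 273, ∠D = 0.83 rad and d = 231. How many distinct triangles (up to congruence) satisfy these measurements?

2

f·sin D = 273·sin(0.83 rad) ≈ 201.5.
Since f sin D < d < f (201.5 < 231 < 273), two triangles exist.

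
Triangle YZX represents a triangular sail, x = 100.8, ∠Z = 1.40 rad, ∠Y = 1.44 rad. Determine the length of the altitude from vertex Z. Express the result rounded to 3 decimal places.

The third angle is ∠X = π − ∠Y − ∠Z = 0.302 rad.
Law of sines: y = x·sin Y/sin X ≈ 336.45.
Law of sines: z = x·sin Z/sin X ≈ 334.41.
Area = ½·x·y·sin Z ≈ 16710.
The altitude from Z has length 2·area/z ≈ 99.939.

99.939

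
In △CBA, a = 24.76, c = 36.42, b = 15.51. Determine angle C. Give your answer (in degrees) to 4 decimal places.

∠C ≈ 127.9940°

By the law of cosines, cos C = (b² + a² − c²) / (2·b·a) ≈ -0.61558, so ∠C ≈ 127.99°.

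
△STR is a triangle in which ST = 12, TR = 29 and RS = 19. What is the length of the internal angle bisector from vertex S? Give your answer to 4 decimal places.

t_S ≈ 5.3358

By the law of cosines, cos S = (RS² + ST² − TR²) / (2·RS·ST) ≈ -0.73684, so ∠S ≈ 137.46°.
The bisector from S has length 2·RS·ST·cos(∠S/2)/(RS+ST) ≈ 5.3358.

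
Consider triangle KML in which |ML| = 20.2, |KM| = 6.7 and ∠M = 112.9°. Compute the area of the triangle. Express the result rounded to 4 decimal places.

62.3366

Area = ½·|KM|·|ML|·sin M ≈ 62.337.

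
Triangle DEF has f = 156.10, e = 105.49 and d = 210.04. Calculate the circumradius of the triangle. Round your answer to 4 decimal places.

By the law of cosines, cos D = (e² + f² − d²) / (2·e·f) ≈ -0.26178, so ∠D ≈ 1.8357 rad.
Circumradius = d/(2 sin D) ≈ 108.81.

108.8146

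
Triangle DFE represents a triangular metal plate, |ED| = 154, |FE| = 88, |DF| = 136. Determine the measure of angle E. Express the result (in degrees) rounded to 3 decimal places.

By the law of cosines, cos E = (|FE|² + |ED|² − |DF|²) / (2·|FE|·|ED|) ≈ 0.47831, so ∠E ≈ 61.43°.

61.425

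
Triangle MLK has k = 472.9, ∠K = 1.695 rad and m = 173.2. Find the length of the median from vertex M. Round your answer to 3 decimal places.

438.341

Law of sines: sin M = m·sin K/k ≈ 0.36343.
Since k ≥ m, only the acute value applies: ∠M ≈ 0.372 rad.
Then ∠L = π − ∠K − ∠M ≈ 1.075 rad.
Law of sines gives l = k·sin L/sin K ≈ 419.11.
Median from M: ½√(2·l² + 2·k² − m²) ≈ 438.34.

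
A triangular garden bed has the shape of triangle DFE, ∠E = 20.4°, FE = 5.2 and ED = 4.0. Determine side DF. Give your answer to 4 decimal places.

2.0122

By the law of cosines, DF² = FE² + ED² − 2·FE·ED·cos E = 4.0491, so DF ≈ 2.0122.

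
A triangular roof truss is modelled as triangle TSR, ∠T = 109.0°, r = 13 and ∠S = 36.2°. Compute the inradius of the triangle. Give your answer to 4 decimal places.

The third angle is ∠R = 180° − ∠T − ∠S = 34.80°.
Law of sines: t = r·sin T/sin R ≈ 21.537.
Law of sines: s = r·sin S/sin R ≈ 13.453.
Area = ½·r·t·sin S ≈ 82.681.
Semiperimeter p = (21.537+13.453+13)/2 = 23.995.
Inradius = area/p = 82.681/23.995 ≈ 3.4457.

3.4457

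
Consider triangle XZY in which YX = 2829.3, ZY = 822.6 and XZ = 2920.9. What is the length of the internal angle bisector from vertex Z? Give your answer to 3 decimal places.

By the law of cosines, cos Z = (XZ² + ZY² − YX²) / (2·XZ·ZY) ≈ 0.25042, so ∠Z ≈ 75.50°.
The bisector from Z has length 2·XZ·ZY·cos(∠Z/2)/(XZ+ZY) ≈ 1015.

t_Z ≈ 1015.011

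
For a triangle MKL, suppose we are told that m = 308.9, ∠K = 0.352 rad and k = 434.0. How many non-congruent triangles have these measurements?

1

m·sin K = 308.9·sin(0.352 rad) ≈ 106.5.
Since k ≥ m, exactly one triangle exists.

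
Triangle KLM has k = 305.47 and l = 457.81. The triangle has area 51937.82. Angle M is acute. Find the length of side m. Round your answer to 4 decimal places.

From area = ½·k·l·sin M, we get sin M = 2·area/(k·l) ≈ 0.74278.
Taking the acute solution, ∠M ≈ 47.97°.
Law of cosines then gives m ≈ 340.05.

340.0535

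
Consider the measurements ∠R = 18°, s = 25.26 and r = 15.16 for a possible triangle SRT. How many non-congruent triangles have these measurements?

s·sin R = 25.26·sin(18°) ≈ 7.806.
Since s sin R < r < s (7.806 < 15.16 < 25.26), two triangles exist.

2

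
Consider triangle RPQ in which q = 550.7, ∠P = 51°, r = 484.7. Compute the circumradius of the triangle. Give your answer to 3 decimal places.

By the law of cosines, p² = q² + r² − 2·q·r·cos P = 2.0224e+05, so p ≈ 449.71.
Area = ½·q·r·sin P ≈ 1.0372e+05.
Circumradius = p/(2 sin P) ≈ 289.34.

289.337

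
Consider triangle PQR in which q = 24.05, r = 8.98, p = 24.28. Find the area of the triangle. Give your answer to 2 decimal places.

area ≈ 106.58

Semiperimeter s = (24.28 + 24.05 + 8.98)/2 = 28.655.
Heron's formula: area = √(28.655·4.375·4.605·19.675) ≈ 106.58.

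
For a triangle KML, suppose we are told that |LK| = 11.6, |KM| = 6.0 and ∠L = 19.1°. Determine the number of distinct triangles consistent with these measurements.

2

|LK|·sin L = 11.6·sin(19.1°) ≈ 3.796.
Since |LK| sin L < |KM| < |LK| (3.796 < 6.0 < 11.6), two triangles exist.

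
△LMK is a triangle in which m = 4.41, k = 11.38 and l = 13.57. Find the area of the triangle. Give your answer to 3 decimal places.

area ≈ 23.500

Semiperimeter s = (13.57 + 4.41 + 11.38)/2 = 14.68.
Heron's formula: area = √(14.68·1.11·10.27·3.3) ≈ 23.5.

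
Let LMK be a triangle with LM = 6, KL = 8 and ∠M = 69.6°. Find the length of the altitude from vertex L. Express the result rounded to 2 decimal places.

Law of sines: sin K = LM·sin M/KL ≈ 0.70296.
Since KL ≥ LM, only the acute value applies: ∠K ≈ 44.67°.
Then ∠L = 180° − ∠M − ∠K ≈ 65.73°.
Law of sines gives MK = KL·sin L/sin M ≈ 7.7813.
Area = ½·KL·LM·sin L ≈ 21.88.
The altitude from L has length 2·area/MK ≈ 5.6237.

h_L ≈ 5.62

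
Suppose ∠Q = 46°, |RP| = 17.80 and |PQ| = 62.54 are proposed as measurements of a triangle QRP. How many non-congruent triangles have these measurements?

0

|PQ|·sin Q = 62.54·sin(46°) ≈ 44.99.
Since |RP| = 17.80 < 44.99 = |PQ| sin Q, no triangle exists.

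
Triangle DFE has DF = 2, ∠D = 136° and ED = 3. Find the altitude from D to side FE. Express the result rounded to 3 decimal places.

h_D ≈ 0.896

By the law of cosines, FE² = ED² + DF² − 2·ED·DF·cos D = 21.632, so FE ≈ 4.651.
Area = ½·ED·DF·sin D ≈ 2.084.
The altitude from D has length 2·area/FE ≈ 0.89613.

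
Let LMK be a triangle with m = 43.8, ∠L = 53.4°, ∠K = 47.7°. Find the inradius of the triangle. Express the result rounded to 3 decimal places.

The third angle is ∠M = 180° − ∠K − ∠L = 78.90°.
Law of sines: l = m·sin L/sin M ≈ 35.834.
Law of sines: k = m·sin K/sin M ≈ 33.013.
Area = ½·m·l·sin K ≈ 580.43.
Semiperimeter s = (35.834+43.8+33.013)/2 = 56.324.
Inradius = area/s = 580.43/56.324 ≈ 10.305.

r ≈ 10.305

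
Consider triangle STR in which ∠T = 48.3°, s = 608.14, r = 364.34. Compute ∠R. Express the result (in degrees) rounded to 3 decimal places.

∠R ≈ 36.639°

By the law of cosines, t² = r² + s² − 2·r·s·cos T = 2.0779e+05, so t ≈ 455.84.
Law of cosines again: cos R = (s² + t² − r²)/(2·s·t) ≈ 0.80241, so ∠R ≈ 36.64°.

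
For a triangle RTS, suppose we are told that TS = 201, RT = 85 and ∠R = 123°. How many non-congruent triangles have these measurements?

RT·sin R = 85·sin(123°) ≈ 71.29.
Since ∠R is not acute, a triangle exists only if TS > RT; here TS > RT, so there is exactly one triangle.

1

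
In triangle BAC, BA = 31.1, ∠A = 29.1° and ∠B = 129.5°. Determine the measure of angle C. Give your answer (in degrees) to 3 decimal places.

∠C ≈ 21.400°

The third angle is ∠C = 180° − ∠B − ∠A = 21.40°.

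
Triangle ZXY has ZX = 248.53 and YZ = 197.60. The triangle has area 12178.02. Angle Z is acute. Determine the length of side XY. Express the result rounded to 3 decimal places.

From area = ½·YZ·ZX·sin Z, we get sin Z = 2·area/(YZ·ZX) ≈ 0.49595.
Taking the acute solution, ∠Z ≈ 29.73°.
Law of cosines then gives XY ≈ 124.6.

124.597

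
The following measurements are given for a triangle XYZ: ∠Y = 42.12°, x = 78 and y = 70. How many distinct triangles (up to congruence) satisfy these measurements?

x·sin Y = 78·sin(42.12°) ≈ 52.31.
Since x sin Y < y < x (52.31 < 70 < 78), two triangles exist.

2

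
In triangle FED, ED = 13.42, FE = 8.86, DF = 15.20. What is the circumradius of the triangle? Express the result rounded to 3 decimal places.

R ≈ 7.652

By the law of cosines, cos F = (DF² + FE² − ED²) / (2·DF·FE) ≈ 0.48059, so ∠F ≈ 61.28°.
Circumradius = ED/(2 sin F) ≈ 7.6515.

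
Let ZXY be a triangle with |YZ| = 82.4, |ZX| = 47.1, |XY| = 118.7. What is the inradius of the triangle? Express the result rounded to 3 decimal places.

Semiperimeter s = (118.7 + 82.4 + 47.1)/2 = 124.1.
Heron's formula: area = √(124.1·5.4·41.7·77) ≈ 1466.9.
Inradius = area/s = 1466.9/124.1 ≈ 11.82.

11.820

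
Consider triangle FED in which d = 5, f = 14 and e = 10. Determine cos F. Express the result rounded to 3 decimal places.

cos F ≈ -0.710

By the law of cosines, cos F = (e² + d² − f²) / (2·e·d) ≈ -0.71000, so ∠F ≈ 135.23°.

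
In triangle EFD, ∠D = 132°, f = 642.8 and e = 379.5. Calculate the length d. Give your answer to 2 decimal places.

By the law of cosines, d² = e² + f² − 2·e·f·cos D = 8.8367e+05, so d ≈ 940.04.

940.04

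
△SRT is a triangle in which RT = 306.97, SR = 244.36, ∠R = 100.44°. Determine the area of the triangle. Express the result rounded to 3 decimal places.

area ≈ 36884.697

Area = ½·SR·RT·sin R ≈ 36885.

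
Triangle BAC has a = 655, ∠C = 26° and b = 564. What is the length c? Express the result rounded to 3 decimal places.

By the law of cosines, c² = b² + a² − 2·b·a·cos C = 83056, so c ≈ 288.19.

288.194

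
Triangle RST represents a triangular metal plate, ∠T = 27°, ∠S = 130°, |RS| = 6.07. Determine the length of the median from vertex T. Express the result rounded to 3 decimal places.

The third angle is ∠R = 180° − ∠S − ∠T = 23.00°.
Law of sines: |ST| = |RS|·sin R/sin T ≈ 5.2242.
Law of sines: |TR| = |RS|·sin S/sin T ≈ 10.242.
Median from T: ½√(2·|ST|² + 2·|TR|² − |RS|²) ≈ 7.5423.

7.542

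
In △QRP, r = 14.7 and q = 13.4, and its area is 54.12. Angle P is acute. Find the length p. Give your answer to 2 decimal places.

From area = ½·q·r·sin P, we get sin P = 2·area/(q·r) ≈ 0.54950.
Taking the acute solution, ∠P ≈ 33.33°.
Law of cosines then gives p ≈ 8.1546.

8.15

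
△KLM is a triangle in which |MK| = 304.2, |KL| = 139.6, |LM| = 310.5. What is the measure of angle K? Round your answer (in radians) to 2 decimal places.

1.39

By the law of cosines, cos K = (|MK|² + |KL|² − |LM|²) / (2·|MK|·|KL|) ≈ 0.18386, so ∠K ≈ 1.386 rad.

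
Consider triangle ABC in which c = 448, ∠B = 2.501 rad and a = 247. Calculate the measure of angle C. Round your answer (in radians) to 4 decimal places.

By the law of cosines, b² = c² + a² − 2·c·a·cos B = 4.3915e+05, so b ≈ 662.68.
Law of cosines again: cos C = (a² + b² − c²)/(2·a·b) ≈ 0.91474, so ∠C ≈ 0.416 rad.

∠C ≈ 0.4159 rad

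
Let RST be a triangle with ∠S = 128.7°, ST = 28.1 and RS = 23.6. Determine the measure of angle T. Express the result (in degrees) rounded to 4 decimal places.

By the law of cosines, TR² = RS² + ST² − 2·RS·ST·cos S = 2175.8, so TR ≈ 46.646.
Law of cosines again: cos T = (ST² + TR² − RS²)/(2·ST·TR) ≈ 0.91875, so ∠T ≈ 23.26°.

∠T ≈ 23.2566°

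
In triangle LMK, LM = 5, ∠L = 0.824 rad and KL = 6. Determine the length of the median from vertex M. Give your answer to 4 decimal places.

m_M ≈ 3.6907

By the law of cosines, MK² = KL² + LM² − 2·KL·LM·cos L = 20.243, so MK ≈ 4.4992.
Median from M: ½√(2·LM² + 2·MK² − KL²) ≈ 3.6907.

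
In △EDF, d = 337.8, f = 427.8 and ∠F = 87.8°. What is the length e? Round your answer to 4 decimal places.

275.7832

Law of sines: sin D = d·sin F/f ≈ 0.78904.
Since f ≥ d, only the acute value applies: ∠D ≈ 52.10°.
Then ∠E = 180° − ∠F − ∠D ≈ 40.10°.
Law of sines gives e = f·sin E/sin F ≈ 275.78.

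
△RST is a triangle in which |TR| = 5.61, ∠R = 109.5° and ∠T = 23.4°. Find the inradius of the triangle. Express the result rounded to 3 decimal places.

1.013

The third angle is ∠S = 180° − ∠T − ∠R = 47.10°.
Law of sines: |ST| = |TR|·sin R/sin S ≈ 7.219.
Law of sines: |RS| = |TR|·sin T/sin S ≈ 3.0415.
Area = ½·|TR|·|ST|·sin T ≈ 8.042.
Semiperimeter s = (7.219+5.61+3.0415)/2 = 7.9352.
Inradius = area/s = 8.042/7.9352 ≈ 1.0134.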